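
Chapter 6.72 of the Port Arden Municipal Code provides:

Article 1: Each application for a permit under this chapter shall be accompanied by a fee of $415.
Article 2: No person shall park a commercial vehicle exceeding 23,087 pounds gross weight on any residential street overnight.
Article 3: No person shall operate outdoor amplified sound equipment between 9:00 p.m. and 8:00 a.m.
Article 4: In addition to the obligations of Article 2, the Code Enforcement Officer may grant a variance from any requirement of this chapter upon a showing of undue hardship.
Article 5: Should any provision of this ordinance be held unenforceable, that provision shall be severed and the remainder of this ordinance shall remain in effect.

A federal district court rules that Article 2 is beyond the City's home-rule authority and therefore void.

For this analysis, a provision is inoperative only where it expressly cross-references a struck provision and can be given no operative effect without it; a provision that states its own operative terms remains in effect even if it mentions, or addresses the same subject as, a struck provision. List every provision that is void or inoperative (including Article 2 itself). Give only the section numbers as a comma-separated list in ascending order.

2

Article 2 is struck. Article 4 mentions Article 2 but its own obligation stands independently of Article 2, so Article 4 is not affected. No other provision's operative terms depend on Article 2. Article 5 is a severability clause and preserves every provision that can still be given independent effect. That leaves Article 1, Article 3, Article 4, and Article 5 in effect.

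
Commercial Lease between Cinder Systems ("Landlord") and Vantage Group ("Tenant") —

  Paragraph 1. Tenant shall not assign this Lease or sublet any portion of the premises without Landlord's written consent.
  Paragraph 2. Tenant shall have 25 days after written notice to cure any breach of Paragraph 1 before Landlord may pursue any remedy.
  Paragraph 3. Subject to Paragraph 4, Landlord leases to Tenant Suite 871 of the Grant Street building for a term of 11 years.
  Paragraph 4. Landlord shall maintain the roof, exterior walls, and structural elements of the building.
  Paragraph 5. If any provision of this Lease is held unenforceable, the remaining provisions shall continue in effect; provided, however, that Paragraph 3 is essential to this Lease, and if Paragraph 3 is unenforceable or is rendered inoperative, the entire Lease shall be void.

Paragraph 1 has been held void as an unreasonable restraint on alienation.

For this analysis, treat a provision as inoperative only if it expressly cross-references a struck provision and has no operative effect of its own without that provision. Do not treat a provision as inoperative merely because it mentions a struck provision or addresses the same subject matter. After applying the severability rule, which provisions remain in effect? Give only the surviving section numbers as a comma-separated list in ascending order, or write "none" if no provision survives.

3, 4, 5

Paragraph 1 is struck. Paragraph 2 merely fixes the cure period for breach of Paragraph 1; with Paragraph 1 gone it has nothing to operate on and falls away. Paragraph 5 makes Paragraph 3 an essential term, but Paragraph 3 is unaffected, so the severability proviso in Paragraph 5 preserves the remaining provisions. That leaves Paragraph 3, Paragraph 4, and Paragraph 5 in effect.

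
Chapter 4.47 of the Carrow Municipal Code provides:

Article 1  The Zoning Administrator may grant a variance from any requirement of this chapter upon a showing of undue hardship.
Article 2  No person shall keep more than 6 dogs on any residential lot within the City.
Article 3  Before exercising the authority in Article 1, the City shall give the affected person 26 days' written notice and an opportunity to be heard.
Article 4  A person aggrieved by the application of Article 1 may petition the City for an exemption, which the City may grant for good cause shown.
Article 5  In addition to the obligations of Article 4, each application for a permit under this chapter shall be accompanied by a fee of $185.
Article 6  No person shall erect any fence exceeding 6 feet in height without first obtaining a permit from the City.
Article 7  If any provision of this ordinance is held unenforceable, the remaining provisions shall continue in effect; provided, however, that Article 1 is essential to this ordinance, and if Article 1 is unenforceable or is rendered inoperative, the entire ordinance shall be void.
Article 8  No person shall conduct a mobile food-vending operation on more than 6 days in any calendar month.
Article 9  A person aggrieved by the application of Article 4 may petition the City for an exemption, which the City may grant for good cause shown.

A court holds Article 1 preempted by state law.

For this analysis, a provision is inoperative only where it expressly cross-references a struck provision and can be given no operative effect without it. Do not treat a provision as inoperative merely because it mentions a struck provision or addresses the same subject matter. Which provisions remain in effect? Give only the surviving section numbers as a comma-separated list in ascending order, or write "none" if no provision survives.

none

Article 1 is struck. The only function of Article 3 is the notice-and-hearing requirement for Article 1, so it cannot stand once Article 1 is removed. The only function of Article 4 is the exemption procedure for Article 1, so it cannot stand once Article 1 is removed. Article 9 operates only by reference to Article 4, so it falls with Article 4. Article 7 makes Article 1 an essential term, and Article 1 is the provision held invalid; under Article 7, the entire ordinance is therefore void. No provision of the ordinance survives.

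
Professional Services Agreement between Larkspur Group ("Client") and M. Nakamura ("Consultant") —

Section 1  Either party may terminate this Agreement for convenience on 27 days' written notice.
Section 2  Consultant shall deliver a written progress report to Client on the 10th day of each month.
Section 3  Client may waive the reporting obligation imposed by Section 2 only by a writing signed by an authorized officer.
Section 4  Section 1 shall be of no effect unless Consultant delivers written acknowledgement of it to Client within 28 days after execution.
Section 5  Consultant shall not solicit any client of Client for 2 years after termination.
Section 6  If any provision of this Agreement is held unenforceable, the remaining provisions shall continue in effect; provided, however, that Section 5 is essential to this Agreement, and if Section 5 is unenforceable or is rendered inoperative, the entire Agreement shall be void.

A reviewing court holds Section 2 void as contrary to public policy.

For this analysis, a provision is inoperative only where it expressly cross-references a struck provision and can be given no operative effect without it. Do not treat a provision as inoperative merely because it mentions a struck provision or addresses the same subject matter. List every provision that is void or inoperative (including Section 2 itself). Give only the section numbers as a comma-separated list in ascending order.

2, 3

Section 2 is struck. Section 3 operates only by reference to Section 2, so it falls with Section 2. Section 6 makes Section 5 an essential term, but Section 5 is unaffected, so the severability proviso in Section 6 preserves the remaining provisions. Section 1, Section 4, Section 5, and Section 6 remain in effect.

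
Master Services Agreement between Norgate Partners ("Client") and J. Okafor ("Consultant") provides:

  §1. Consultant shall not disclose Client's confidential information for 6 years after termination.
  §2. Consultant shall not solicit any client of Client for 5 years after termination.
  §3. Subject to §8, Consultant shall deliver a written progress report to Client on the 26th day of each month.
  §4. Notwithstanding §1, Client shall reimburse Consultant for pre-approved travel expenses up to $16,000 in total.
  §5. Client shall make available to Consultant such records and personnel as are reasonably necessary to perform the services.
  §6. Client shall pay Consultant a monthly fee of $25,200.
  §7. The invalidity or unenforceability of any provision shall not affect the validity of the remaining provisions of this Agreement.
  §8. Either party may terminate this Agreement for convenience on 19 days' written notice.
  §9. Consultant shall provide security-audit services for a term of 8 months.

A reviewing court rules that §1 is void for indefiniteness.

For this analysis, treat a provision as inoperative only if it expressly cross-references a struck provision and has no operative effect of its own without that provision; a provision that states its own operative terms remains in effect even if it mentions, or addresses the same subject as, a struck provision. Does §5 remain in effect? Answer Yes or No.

Yes

§1 is struck. Although §4 refers to §1, its operative terms do not depend on §1, so it remains in effect. Nothing else in the Agreement is defined by reference to §1. Under the severability clause in §7, the remaining provisions continue in force. The provisions still in force are §2, §3, §4, §5, §6, §7, §8, and §9. §5 is among the surviving provisions, so the answer is yes.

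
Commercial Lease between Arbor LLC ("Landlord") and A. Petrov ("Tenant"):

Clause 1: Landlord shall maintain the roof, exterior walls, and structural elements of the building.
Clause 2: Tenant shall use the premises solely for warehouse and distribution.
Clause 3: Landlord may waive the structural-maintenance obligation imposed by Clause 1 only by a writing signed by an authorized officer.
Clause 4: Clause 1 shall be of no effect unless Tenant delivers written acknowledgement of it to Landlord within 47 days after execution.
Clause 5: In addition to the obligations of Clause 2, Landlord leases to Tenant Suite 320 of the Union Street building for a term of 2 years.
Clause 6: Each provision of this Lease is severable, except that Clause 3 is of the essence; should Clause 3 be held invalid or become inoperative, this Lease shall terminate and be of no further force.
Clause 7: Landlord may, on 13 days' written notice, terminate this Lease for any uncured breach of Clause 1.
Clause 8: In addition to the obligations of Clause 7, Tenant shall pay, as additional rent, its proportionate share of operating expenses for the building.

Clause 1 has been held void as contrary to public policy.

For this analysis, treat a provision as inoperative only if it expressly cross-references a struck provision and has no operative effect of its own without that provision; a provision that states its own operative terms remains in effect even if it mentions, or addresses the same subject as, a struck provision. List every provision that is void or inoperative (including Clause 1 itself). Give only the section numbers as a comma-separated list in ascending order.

Clause 1 is struck. The only function of Clause 3 is the waiver condition for Clause 1, so it cannot stand once Clause 1 is removed. Clause 4 has no operative effect of its own apart from Clause 1 and is therefore inoperative. Clause 7 operates only by reference to Clause 1, so it falls with Clause 1. Clause 6 makes Clause 3 an essential term, and Clause 3 has been rendered inoperative by the cascade; under Clause 6, the entire Lease is therefore void. No provision of the Lease survives.

1, 2, 3, 4, 5, 6, 7, 8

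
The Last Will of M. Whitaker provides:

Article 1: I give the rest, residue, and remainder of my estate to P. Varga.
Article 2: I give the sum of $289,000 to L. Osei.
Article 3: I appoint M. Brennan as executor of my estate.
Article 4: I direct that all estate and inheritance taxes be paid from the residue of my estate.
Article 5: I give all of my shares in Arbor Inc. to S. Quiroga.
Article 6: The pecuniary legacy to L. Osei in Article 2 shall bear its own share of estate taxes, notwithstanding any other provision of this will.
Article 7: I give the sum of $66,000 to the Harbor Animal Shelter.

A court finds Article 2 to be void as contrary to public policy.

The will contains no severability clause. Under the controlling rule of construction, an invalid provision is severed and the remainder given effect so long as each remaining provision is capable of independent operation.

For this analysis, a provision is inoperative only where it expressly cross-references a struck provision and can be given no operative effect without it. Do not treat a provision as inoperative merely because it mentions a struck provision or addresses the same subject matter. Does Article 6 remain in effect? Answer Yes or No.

Article 2 is struck. Article 6 merely fixes the tax charge on Article 2; with Article 2 gone it has nothing to operate on and falls away. With no severability clause, the stated default rule severs what cannot stand and enforces each remaining provision that can operate on its own. That leaves Article 1, Article 3, Article 4, Article 5, and Article 7 in effect. Article 6 is among the inoperative provisions, so the answer is no.

No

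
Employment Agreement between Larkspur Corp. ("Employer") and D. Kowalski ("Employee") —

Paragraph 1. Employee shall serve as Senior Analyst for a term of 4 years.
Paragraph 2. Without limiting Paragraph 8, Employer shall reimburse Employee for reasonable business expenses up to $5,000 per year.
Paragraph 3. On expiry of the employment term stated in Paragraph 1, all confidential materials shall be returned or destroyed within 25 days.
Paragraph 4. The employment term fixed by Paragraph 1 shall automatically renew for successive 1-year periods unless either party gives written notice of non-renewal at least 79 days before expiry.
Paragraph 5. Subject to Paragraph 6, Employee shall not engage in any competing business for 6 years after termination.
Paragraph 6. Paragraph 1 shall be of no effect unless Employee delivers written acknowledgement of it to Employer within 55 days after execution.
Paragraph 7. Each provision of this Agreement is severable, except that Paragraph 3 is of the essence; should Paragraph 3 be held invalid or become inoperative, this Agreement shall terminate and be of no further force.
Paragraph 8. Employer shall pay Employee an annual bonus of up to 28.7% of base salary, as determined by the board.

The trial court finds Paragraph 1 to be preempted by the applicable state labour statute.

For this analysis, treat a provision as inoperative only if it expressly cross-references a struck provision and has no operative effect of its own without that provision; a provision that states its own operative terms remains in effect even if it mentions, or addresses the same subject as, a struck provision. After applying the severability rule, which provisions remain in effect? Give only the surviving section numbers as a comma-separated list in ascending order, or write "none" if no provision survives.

Paragraph 1 is struck. Paragraph 3 has no operative effect of its own apart from Paragraph 1 and is therefore inoperative. The whole of Paragraph 4 is the renewal of the employment term, defined by reference to Paragraph 1, so Paragraph 4 cannot stand once Paragraph 1 is removed. The only function of Paragraph 6 is the acknowledgement condition for Paragraph 1, so it cannot stand once Paragraph 1 is removed. Paragraph 7 makes Paragraph 3 an essential term, and Paragraph 3 has been rendered inoperative by the cascade; under Paragraph 7, the entire Agreement is therefore void. No provision of the Agreement survives.

none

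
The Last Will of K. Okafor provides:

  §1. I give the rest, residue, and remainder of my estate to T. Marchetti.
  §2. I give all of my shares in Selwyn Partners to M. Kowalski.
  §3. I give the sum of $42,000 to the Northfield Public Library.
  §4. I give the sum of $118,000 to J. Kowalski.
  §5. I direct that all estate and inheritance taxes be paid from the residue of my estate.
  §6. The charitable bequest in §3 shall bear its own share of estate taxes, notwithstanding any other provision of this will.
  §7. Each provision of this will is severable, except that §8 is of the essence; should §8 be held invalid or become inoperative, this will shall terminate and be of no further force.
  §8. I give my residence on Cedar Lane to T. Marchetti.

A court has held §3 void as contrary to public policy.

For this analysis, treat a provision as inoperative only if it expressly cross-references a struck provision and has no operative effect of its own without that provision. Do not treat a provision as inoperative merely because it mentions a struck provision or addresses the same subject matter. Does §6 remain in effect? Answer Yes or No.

No

§3 is struck. §6 has no operative effect of its own apart from §3 and is therefore inoperative. §7 makes §8 an essential term, but §8 is unaffected, so the severability proviso in §7 preserves the remaining provisions. That leaves §1, §2, §4, §5, §7, and §8 in effect. §6 is among the inoperative provisions, so the answer is no.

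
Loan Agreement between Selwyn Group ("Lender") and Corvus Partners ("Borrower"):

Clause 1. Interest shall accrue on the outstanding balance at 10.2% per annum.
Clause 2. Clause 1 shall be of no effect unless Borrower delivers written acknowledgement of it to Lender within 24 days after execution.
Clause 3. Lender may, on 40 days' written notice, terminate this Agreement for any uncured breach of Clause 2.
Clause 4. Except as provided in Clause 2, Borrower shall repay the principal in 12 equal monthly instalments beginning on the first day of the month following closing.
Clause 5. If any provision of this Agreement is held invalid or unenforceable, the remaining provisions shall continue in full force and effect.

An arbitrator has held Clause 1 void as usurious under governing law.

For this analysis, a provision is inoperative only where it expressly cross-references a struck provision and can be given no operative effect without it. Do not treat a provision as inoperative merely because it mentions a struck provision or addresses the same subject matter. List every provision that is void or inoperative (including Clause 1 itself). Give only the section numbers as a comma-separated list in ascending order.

Clause 1 is struck. Clause 2 has no operative effect of its own apart from Clause 1 and is therefore inoperative. Clause 3 has no operative effect of its own apart from Clause 2 and is therefore inoperative. Although Clause 4 refers to Clause 2, its operative terms do not depend on Clause 2, so it remains in effect. Clause 5 is a severability clause and preserves every provision that can still be given independent effect. Clause 4 and Clause 5 remain in effect.

1, 2, 3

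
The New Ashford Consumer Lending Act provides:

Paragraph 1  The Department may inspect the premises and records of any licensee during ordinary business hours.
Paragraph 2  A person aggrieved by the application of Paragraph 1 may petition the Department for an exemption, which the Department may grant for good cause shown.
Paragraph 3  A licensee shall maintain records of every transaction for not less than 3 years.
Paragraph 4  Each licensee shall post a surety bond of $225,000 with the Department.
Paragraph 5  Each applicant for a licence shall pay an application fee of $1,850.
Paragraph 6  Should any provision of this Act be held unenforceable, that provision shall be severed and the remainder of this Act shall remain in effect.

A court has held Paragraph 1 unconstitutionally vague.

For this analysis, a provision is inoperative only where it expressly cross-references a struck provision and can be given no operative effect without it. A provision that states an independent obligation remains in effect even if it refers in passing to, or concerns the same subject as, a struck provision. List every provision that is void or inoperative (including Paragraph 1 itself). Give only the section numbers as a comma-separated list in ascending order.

1, 2

Paragraph 1 is struck. The only function of Paragraph 2 is the exemption procedure for Paragraph 1, so it cannot stand once Paragraph 1 is removed. Under the severability clause in Paragraph 6, the remaining provisions continue in force. Paragraph 3, Paragraph 4, Paragraph 5, and Paragraph 6 remain in effect.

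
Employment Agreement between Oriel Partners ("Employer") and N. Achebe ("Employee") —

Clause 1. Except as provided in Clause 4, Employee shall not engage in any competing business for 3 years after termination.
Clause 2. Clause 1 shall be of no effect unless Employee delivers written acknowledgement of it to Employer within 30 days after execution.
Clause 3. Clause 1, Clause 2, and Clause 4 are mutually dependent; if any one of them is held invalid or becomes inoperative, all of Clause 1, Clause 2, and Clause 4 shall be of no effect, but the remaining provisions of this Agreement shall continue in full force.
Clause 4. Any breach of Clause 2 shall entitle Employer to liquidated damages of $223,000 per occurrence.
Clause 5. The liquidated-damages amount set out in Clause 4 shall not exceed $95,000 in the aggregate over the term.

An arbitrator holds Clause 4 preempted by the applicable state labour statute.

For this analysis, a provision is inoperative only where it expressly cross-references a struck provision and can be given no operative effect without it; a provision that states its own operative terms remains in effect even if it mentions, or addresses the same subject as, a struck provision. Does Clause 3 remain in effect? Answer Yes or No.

Clause 4 is struck. Clause 5 operates only by reference to Clause 4, so it falls with Clause 4. Clause 3 declares Clause 1, Clause 2, and Clause 4 mutually dependent; since one of them has fallen, all of them are of no effect. That brings down Clause 1 and Clause 2 as well. The remainder continues in force under Clause 3. Only Clause 3 remains in effect. Clause 3 is among the surviving provisions, so the answer is yes.

Yes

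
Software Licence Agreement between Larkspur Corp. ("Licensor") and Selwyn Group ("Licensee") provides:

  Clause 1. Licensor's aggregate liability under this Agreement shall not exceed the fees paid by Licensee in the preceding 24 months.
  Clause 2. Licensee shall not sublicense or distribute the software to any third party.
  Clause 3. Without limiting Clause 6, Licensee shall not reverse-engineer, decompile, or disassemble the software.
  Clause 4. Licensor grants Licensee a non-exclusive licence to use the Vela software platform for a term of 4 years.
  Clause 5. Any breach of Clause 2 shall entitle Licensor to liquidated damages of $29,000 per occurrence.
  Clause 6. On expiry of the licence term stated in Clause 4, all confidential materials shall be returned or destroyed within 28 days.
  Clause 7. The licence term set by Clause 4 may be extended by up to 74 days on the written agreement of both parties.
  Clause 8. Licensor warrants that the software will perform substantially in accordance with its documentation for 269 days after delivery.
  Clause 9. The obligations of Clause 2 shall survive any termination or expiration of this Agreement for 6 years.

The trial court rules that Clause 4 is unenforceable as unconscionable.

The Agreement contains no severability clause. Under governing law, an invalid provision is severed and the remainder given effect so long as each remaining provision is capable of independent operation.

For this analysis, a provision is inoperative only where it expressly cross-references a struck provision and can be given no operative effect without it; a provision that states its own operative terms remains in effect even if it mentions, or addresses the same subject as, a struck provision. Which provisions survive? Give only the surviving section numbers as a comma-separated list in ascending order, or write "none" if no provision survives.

Clause 4 is struck. Clause 6 operates only by reference to Clause 4, so it falls with Clause 4. Clause 7 has no operative effect of its own apart from Clause 4 and is therefore inoperative. Although Clause 3 refers to Clause 6, its operative terms do not depend on Clause 6, so it remains in effect. Under the stated default rule, only provisions that cannot operate independently fall away; the rest are enforced. Clause 1, Clause 2, Clause 3, Clause 5, Clause 8, and Clause 9 remain in effect.

1, 2, 3, 5, 8, 9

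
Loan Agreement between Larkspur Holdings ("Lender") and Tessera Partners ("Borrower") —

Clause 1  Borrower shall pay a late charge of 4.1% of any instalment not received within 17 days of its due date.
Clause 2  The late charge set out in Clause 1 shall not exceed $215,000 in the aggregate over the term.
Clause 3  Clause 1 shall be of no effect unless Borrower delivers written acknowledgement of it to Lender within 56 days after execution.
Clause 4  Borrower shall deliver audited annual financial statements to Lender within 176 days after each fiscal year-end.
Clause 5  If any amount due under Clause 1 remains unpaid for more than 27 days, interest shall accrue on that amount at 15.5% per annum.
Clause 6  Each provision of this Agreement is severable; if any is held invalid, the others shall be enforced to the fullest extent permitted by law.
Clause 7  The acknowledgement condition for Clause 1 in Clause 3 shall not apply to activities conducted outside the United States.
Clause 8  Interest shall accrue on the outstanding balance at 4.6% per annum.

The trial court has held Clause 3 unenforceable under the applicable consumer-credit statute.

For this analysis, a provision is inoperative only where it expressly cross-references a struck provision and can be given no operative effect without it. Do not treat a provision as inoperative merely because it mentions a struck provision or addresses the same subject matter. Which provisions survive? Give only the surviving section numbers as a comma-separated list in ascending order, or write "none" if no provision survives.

1, 2, 4, 5, 6, 8

Clause 3 is struck. The whole of Clause 7 is the carve-out from the acknowledgement condition for Clause 1, defined by reference to Clause 3, so Clause 7 cannot stand once Clause 3 is removed. Clause 6 is a severability clause and preserves every provision that can still be given independent effect. The provisions still in force are Clause 1, Clause 2, Clause 4, Clause 5, Clause 6, and Clause 8.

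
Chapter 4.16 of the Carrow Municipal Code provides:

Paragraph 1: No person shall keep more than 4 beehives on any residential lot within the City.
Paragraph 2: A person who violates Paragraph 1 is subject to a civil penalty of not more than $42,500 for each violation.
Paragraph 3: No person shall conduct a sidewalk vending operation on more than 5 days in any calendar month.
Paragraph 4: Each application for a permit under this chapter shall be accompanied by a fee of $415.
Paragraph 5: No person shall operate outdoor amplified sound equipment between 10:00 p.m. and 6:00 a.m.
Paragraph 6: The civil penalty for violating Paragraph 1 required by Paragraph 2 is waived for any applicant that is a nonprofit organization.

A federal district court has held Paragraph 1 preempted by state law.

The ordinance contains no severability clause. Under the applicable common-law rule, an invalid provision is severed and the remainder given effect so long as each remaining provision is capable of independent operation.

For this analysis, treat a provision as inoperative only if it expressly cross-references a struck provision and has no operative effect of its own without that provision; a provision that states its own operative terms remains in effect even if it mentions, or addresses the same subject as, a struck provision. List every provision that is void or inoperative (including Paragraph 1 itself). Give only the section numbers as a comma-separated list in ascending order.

1, 2, 6

Paragraph 1 is struck. Paragraph 2 merely fixes the civil penalty for violating Paragraph 1; with Paragraph 1 gone it has nothing to operate on and falls away. Paragraph 6 does nothing except set the nonprofit waiver of the civil penalty for violating Paragraph 1 by reference to Paragraph 2; with Paragraph 2 gone it has no independent effect and is inoperative. With no severability clause, the stated default rule severs what cannot stand and enforces each remaining provision that can operate on its own. The provisions still in force are Paragraph 3, Paragraph 4, and Paragraph 5.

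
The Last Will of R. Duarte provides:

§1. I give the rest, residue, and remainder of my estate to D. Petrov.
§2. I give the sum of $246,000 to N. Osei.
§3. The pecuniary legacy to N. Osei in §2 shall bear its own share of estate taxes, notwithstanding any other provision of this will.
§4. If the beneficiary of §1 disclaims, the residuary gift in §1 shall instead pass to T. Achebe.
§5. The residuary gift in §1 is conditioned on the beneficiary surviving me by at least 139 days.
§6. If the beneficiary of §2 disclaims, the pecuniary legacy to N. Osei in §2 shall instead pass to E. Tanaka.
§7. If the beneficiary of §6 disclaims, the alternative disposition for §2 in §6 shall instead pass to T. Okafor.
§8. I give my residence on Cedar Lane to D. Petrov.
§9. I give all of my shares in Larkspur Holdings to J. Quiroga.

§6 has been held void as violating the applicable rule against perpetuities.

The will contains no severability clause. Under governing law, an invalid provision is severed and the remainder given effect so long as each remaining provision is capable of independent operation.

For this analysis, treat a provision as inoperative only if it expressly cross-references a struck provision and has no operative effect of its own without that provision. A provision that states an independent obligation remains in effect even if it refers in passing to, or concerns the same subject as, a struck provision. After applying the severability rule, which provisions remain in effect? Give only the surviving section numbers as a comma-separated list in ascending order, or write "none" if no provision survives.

1, 2, 3, 4, 5, 8, 9

§6 is struck. §7 merely fixes the alternative disposition for §6; with §6 gone it has nothing to operate on and falls away. Under the stated default rule, only provisions that cannot operate independently fall away; the rest are enforced. §1, §2, §3, §4, §5, §8, and §9 remain in effect.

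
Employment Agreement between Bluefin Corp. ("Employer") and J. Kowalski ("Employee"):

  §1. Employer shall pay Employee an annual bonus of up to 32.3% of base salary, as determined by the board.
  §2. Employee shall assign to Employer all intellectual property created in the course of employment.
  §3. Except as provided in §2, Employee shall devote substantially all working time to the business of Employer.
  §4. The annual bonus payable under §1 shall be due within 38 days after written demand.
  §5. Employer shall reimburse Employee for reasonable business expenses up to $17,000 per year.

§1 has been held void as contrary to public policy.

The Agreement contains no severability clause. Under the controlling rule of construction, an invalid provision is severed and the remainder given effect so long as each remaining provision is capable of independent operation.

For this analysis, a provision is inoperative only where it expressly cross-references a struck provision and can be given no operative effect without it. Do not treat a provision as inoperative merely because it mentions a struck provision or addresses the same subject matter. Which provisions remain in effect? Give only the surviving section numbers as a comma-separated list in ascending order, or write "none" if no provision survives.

2, 3, 5

§1 is struck. §4 does nothing except set the payment deadline for the annual bonus by reference to §1; with §1 gone it has no independent effect and is inoperative. With no severability clause, the stated default rule severs what cannot stand and enforces each remaining provision that can operate on its own. §2, §3, and §5 remain in effect.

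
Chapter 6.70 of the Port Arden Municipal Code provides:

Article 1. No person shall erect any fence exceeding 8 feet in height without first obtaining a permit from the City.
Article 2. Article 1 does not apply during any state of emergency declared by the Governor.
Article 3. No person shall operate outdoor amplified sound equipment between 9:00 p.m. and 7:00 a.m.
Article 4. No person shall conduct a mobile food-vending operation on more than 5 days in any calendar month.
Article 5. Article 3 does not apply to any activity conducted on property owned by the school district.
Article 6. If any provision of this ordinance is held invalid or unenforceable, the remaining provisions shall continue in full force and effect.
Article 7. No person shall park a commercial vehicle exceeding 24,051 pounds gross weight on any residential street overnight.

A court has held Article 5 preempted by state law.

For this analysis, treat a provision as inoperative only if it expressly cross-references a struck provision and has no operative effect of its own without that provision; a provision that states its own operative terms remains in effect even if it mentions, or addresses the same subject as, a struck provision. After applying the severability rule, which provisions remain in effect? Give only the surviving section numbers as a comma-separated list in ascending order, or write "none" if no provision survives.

1, 2, 3, 4, 6, 7

Article 5 is struck. Nothing else in the ordinance is defined by reference to Article 5. Under the severability clause in Article 6, the remaining provisions continue in force. That leaves Article 1, Article 2, Article 3, Article 4, Article 6, and Article 7 in effect.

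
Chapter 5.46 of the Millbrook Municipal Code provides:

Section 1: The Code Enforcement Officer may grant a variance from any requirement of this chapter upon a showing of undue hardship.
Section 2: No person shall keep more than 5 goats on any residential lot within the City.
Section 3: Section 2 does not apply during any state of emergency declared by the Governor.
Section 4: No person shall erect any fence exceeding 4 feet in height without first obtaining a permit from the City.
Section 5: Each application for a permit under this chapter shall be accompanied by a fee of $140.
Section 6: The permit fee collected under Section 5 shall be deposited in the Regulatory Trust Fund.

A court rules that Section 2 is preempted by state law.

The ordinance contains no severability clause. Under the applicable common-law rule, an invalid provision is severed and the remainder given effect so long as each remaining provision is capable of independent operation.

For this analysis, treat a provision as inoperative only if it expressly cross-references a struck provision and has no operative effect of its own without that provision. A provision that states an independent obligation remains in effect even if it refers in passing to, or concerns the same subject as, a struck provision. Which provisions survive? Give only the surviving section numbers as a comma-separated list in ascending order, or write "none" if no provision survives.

Section 2 is struck. Section 3 has no operative effect of its own apart from Section 2 and is therefore inoperative. With no severability clause, the stated default rule severs what cannot stand and enforces each remaining provision that can operate on its own. Section 1, Section 4, Section 5, and Section 6 remain in effect.

1, 4, 5, 6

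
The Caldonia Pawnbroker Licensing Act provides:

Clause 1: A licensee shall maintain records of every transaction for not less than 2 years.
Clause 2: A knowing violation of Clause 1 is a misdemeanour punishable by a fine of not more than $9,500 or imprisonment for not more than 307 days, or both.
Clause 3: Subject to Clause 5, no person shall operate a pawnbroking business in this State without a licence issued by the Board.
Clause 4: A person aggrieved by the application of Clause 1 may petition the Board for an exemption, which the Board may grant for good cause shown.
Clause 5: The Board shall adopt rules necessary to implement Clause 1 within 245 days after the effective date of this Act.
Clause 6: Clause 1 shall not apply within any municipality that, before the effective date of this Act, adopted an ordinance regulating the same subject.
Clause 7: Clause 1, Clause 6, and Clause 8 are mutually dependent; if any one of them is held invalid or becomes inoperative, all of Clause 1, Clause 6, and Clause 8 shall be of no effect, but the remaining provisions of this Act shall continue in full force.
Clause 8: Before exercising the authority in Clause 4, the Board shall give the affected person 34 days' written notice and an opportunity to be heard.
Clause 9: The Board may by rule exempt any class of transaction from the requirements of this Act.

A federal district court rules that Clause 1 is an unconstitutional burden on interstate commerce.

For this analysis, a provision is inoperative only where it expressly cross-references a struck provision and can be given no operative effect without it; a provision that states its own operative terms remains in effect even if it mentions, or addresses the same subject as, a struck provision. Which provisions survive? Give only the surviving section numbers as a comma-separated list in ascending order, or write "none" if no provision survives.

3, 7, 9

Clause 1 is struck. Clause 2 merely fixes the criminal penalty for violating Clause 1; with Clause 1 gone it has nothing to operate on and falls away. Clause 4 has no operative effect of its own apart from Clause 1 and is therefore inoperative. Clause 5 merely fixes the rulemaking mandate for Clause 1; with Clause 1 gone it has nothing to operate on and falls away. The only function of Clause 6 is the local-preemption carve-out from Clause 1, so it cannot stand once Clause 1 is removed. Clause 8 merely fixes the notice-and-hearing requirement for Clause 4; with Clause 4 gone it has nothing to operate on and falls away. Although Clause 3 refers to Clause 5, its operative terms do not depend on Clause 5, so it remains in effect. Clause 7 declares Clause 1, Clause 6, and Clause 8 mutually dependent; since one of them has fallen, all of them are of no effect. The remainder continues in force under Clause 7. That leaves Clause 3, Clause 7, and Clause 9 in effect.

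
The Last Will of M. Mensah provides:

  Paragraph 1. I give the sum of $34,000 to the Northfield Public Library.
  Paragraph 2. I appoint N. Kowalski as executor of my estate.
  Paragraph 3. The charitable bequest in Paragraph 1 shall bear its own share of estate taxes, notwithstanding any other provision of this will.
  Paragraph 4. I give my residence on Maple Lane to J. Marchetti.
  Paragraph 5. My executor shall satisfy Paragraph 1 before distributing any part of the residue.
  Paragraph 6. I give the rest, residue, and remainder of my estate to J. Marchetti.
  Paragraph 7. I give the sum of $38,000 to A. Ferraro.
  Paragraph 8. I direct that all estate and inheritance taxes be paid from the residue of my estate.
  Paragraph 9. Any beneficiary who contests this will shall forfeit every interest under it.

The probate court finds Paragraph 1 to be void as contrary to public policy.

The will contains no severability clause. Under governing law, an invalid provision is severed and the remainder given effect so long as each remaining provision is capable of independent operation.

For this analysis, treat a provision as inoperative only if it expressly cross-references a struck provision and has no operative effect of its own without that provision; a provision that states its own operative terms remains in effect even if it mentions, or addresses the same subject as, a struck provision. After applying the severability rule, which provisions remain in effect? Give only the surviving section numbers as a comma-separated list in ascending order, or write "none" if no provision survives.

Paragraph 1 is struck. The only function of Paragraph 3 is the tax charge on Paragraph 1, so it cannot stand once Paragraph 1 is removed. The only function of Paragraph 5 is the priority direction for Paragraph 1, so it cannot stand once Paragraph 1 is removed. With no severability clause, the stated default rule severs what cannot stand and enforces each remaining provision that can operate on its own. That leaves Paragraph 2, Paragraph 4, Paragraph 6, Paragraph 7, Paragraph 8, and Paragraph 9 in effect.

2, 4, 6, 7, 8, 9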